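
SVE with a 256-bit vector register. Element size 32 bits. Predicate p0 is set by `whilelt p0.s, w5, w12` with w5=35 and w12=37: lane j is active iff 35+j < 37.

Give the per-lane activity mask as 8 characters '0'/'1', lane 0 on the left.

predicate = 11000000

register lanes = 256/32 = 8
active while 35+j < 37, i.e. j ∈ [0,2) capped at 8 ⇒ 2
bits (lane 0 leftmost): 11000000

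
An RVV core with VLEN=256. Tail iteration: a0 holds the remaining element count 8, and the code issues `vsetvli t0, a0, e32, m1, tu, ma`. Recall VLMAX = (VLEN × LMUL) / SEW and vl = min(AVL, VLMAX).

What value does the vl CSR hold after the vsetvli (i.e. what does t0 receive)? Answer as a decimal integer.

VLMAX = VLEN×LMUL/SEW = 256×1/32 = 8
vl ← min(8, 8) = 8

vl = 8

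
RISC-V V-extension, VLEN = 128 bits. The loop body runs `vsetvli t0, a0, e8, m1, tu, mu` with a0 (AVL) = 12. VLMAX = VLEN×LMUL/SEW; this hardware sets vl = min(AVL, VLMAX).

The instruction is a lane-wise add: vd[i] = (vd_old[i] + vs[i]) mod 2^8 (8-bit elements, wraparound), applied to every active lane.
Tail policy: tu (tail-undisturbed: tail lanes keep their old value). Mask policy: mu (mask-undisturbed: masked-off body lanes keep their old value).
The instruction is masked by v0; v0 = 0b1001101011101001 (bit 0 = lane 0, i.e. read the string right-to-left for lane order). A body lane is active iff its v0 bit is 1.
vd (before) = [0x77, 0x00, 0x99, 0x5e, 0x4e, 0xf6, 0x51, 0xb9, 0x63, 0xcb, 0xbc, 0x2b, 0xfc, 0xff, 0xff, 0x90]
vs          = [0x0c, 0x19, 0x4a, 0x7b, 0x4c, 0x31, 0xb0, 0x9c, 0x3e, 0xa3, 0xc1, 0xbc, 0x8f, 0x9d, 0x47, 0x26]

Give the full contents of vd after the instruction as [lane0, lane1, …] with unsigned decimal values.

VLMAX = (128 × 1) / 8 = 16 lanes
AVL=12 ≤ VLMAX=16, so vl = 12
  i=0: add(0x77,0x0c) → 131
  i=1: mask-off/keep → 0
  i=2: mask-off/keep → 153
  i=3: add(0x5e,0x7b) → 217
  i=4: mask-off/keep → 78
  i=5: add(0xf6,0x31) → 39
  i=6: add(0x51,0xb0) → 1
  i=7: add(0xb9,0x9c) → 85
  i=8: mask-off/keep → 99
  i=9: add(0xcb,0xa3) → 110
  i=10: mask-off/keep → 188
  i=11: add(0x2b,0xbc) → 231
  i=12: tail/keep → 252
  i=13: tail/keep → 255
  i=14: tail/keep → 255
  i=15: tail/keep → 144

vd = [131, 0, 153, 217, 78, 39, 1, 85, 99, 110, 188, 231, 252, 255, 255, 144]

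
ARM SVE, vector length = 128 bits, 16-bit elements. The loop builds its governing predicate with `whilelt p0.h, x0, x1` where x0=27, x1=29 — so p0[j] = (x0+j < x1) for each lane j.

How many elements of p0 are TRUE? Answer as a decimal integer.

register lanes = 128/16 = 8
active while 27+j < 29, i.e. j ∈ [0,2) capped at 8 ⇒ 2

vl = 2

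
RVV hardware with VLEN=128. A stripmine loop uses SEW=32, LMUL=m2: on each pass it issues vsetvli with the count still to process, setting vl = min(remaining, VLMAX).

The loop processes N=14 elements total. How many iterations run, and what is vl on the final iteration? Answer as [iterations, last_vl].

[iterations, last_vl] = [2, 6]

VLMAX = VLEN×LMUL/SEW = 128×2/32 = 8
iterations = ceil(14/8) = 2; final-pass vl = 6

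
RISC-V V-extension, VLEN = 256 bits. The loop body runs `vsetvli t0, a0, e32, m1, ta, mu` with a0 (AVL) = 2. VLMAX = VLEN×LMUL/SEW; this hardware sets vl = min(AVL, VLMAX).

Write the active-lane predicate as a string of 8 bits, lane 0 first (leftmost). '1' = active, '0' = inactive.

predicate = 11000000

VLMAX = (256 × 1) / 32 = 8 lanes
vl ← min(2, 8) = 2
bits (lane 0 leftmost): 11000000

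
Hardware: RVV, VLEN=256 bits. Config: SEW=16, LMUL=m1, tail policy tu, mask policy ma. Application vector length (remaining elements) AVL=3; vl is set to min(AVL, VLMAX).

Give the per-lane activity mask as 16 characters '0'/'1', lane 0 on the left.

predicate = 1110000000000000

VLMAX = (256 × 1) / 16 = 16 lanes
vl ← min(3, 16) = 3
bits (lane 0 leftmost): 1110000000000000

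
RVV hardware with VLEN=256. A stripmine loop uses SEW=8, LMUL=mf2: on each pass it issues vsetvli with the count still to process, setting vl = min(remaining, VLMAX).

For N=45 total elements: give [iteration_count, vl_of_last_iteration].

VLMAX = (256 × 1/2) / 8 = 16 lanes
N=45: ⌈45/16⌉ = 3 iters; last vl = 45 − 2×16 = 13

[iterations, last_vl] = [3, 13]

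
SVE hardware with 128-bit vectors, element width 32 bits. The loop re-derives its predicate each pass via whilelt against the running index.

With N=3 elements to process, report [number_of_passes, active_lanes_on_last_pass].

[iterations, last_vl] = [1, 3]

lane count: 128 div 32 = 4
iterations = ceil(3/4) = 1; final-pass vl = 3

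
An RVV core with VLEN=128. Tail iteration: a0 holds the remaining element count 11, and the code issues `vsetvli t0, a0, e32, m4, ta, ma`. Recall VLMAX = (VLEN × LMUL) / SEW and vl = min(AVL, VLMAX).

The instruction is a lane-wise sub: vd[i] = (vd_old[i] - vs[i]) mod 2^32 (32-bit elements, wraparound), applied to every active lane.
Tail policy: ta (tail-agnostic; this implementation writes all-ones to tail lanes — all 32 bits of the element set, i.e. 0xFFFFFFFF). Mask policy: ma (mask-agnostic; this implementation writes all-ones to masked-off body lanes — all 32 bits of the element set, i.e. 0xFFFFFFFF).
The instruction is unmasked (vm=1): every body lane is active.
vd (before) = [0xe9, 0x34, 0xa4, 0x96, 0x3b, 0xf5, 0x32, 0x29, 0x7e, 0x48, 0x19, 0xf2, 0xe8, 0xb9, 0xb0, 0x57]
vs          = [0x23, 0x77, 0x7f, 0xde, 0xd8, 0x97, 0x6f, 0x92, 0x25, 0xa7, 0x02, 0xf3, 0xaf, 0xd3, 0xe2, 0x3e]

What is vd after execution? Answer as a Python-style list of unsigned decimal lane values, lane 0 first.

vd = [198, 4294967229, 37, 4294967224, 4294967139, 94, 4294967235, 4294967191, 89, 4294967201, 23, 4294967295, 4294967295, 4294967295, 4294967295, 4294967295]

VLMAX = (128 × 4) / 32 = 16 lanes
vl ← min(11, 16) = 11
[0] sub(0xe9,0x23) = 0xc6
[1] sub(0x34,0x77) = 0xffffffbd
[2] sub(0xa4,0x7f) = 0x25
[3] sub(0x96,0xde) = 0xffffffb8
[4] sub(0x3b,0xd8) = 0xffffff63
[5] sub(0xf5,0x97) = 0x5e
[6] sub(0x32,0x6f) = 0xffffffc3
[7] sub(0x29,0x92) = 0xffffff97
[8] sub(0x7e,0x25) = 0x59
[9] sub(0x48,0xa7) = 0xffffffa1
[10] sub(0x19,0x02) = 0x17
[11] tail/ones = 0xffffffff
[12] tail/ones = 0xffffffff
[13] tail/ones = 0xffffffff
[14] tail/ones = 0xffffffff
[15] tail/ones = 0xffffffff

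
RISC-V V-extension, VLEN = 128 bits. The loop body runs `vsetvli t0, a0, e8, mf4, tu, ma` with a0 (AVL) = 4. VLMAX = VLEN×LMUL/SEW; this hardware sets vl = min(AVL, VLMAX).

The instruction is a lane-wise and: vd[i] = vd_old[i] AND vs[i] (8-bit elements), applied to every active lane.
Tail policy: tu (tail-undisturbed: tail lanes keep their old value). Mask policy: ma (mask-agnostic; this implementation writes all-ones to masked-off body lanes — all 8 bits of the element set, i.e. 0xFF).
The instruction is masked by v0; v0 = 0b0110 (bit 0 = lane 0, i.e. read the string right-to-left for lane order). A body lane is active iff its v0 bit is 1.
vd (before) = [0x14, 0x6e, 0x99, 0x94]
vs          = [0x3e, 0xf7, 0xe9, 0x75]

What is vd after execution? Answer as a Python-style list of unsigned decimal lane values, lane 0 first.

lanes per group: 128·1/4/8 = 4
AVL=4 ≤ VLMAX=4, so vl = 4
lane  0: mask-off/ones ⇒ 0xff
lane  1: and(0x6e,0xf7) ⇒ 0x66
lane  2: and(0x99,0xe9) ⇒ 0x89
lane  3: mask-off/ones ⇒ 0xff

vd = [255, 102, 137, 255]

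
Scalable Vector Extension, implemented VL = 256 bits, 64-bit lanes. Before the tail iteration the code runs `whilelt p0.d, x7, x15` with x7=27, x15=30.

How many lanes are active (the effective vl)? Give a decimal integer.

lane count: 256 div 64 = 4
p0[j] = (27+j < 30); true for j=0..2 → 3 lanes set

vl = 3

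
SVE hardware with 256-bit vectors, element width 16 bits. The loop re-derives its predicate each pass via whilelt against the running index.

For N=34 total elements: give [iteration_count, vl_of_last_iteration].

[iterations, last_vl] = [3, 2]

register lanes = 256/16 = 16
N=34: ⌈34/16⌉ = 3 iters; last vl = 34 − 2×16 = 2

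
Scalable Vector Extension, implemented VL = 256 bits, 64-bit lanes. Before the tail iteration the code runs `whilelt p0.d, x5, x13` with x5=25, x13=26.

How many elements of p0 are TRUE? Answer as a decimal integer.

register lanes = 256/64 = 4
active while 25+j < 26, i.e. j ∈ [0,1) capped at 4 ⇒ 1

vl = 1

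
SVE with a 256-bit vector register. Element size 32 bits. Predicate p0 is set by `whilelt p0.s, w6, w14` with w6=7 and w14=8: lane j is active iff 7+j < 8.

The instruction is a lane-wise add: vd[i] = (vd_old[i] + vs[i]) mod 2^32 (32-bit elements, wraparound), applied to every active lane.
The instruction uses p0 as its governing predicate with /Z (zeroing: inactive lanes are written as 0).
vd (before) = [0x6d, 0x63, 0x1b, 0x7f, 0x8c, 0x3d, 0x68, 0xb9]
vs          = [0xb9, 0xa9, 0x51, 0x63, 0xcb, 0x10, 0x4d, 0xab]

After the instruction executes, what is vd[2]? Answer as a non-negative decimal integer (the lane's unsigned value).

register lanes = 256/32 = 8
active while 7+j < 8, i.e. j ∈ [0,1) capped at 8 ⇒ 1
  i=0: add(0x6d,0xb9) → 294
  i=1: tail/zero → 0
  i=2: tail/zero → 0
  i=3: tail/zero → 0
  i=4: tail/zero → 0
  i=5: tail/zero → 0
  i=6: tail/zero → 0
  i=7: tail/zero → 0

vd[2] = 0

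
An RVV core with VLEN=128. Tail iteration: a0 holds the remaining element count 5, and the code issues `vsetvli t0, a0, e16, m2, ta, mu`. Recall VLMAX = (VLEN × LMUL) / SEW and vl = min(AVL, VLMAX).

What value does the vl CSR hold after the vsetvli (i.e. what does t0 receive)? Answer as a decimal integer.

vl = 5

VLMAX = (128 × 2) / 16 = 16 lanes
vl ← min(5, 16) = 5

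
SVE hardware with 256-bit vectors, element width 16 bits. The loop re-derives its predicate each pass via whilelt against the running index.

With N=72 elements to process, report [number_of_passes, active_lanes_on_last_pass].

[iterations, last_vl] = [5, 8]

256-bit reg / 16-bit elem → 16 lanes
72 elements at 16/iter → 5 passes, remainder 8 on the last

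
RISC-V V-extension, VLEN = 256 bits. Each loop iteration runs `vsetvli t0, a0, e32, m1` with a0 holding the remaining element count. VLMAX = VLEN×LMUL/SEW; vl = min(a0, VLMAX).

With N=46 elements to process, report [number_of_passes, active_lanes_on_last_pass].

[iterations, last_vl] = [6, 6]

VLMAX = VLEN×LMUL/SEW = 256×1/32 = 8
46 elements at 8/iter → 6 passes, remainder 6 on the last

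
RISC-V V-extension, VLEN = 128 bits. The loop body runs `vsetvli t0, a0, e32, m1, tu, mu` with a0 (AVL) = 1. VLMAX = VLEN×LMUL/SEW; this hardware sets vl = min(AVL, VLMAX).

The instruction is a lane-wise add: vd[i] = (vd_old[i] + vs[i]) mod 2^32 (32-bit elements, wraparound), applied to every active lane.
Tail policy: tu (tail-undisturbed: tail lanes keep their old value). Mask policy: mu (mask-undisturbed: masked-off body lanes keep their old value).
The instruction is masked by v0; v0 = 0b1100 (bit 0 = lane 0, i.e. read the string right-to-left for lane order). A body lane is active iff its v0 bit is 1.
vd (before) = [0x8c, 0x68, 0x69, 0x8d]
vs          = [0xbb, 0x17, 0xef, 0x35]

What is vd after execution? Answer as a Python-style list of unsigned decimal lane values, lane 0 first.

VLMAX = VLEN×LMUL/SEW = 128×1/32 = 4
vl = min(AVL, VLMAX) = min(1, 4) = 1
[0] mask-off/keep = 0x8c
[1] tail/keep = 0x68
[2] tail/keep = 0x69
[3] tail/keep = 0x8d

vd = [140, 104, 105, 141]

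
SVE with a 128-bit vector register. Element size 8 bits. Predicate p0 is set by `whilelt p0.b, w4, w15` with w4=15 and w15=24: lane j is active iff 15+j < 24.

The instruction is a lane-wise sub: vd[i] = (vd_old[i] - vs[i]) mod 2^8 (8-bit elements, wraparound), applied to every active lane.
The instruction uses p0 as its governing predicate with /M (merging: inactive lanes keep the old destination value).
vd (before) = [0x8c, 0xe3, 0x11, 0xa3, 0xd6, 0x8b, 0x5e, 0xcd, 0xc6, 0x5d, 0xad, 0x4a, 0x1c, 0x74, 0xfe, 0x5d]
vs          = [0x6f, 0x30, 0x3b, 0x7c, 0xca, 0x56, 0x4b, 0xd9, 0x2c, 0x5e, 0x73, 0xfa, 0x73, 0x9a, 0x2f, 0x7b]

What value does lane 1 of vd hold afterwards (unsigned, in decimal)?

lane count: 128 div 8 = 16
active while 15+j < 24, i.e. j ∈ [0,9) capped at 16 ⇒ 9
vd[0] sub(0x8c,0x6f) -> 0x1d
vd[1] sub(0xe3,0x30) -> 0xb3
vd[2] sub(0x11,0x3b) -> 0xd6
vd[3] sub(0xa3,0x7c) -> 0x27
vd[4] sub(0xd6,0xca) -> 0x0c
vd[5] sub(0x8b,0x56) -> 0x35
vd[6] sub(0x5e,0x4b) -> 0x13
vd[7] sub(0xcd,0xd9) -> 0xf4
vd[8] sub(0xc6,0x2c) -> 0x9a
vd[9] tail/keep -> 0x5d
vd[10] tail/keep -> 0xad
vd[11] tail/keep -> 0x4a
vd[12] tail/keep -> 0x1c
vd[13] tail/keep -> 0x74
vd[14] tail/keep -> 0xfe
vd[15] tail/keep -> 0x5d

vd[1] = 179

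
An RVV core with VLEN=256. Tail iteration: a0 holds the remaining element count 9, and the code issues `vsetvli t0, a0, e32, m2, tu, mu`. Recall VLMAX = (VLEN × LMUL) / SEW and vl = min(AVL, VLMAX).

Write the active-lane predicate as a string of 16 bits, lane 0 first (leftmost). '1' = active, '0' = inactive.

predicate = 1111111110000000

VLMAX = VLEN×LMUL/SEW = 256×2/32 = 16
vl = min(AVL, VLMAX) = min(9, 16) = 9
bits (lane 0 leftmost): 1111111110000000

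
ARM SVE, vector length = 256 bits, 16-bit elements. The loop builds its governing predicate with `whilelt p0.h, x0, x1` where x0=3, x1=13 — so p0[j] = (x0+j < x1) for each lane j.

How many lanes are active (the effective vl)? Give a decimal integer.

lane count: 256 div 16 = 16
active while 3+j < 13, i.e. j ∈ [0,10) capped at 16 ⇒ 10

vl = 10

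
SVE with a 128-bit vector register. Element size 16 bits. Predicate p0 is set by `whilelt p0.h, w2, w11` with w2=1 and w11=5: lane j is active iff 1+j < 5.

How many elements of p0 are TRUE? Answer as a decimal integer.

vl = 4

lane count: 128 div 16 = 8
whilelt: lane j active iff 1+j < 5 → j < 4 → 4 active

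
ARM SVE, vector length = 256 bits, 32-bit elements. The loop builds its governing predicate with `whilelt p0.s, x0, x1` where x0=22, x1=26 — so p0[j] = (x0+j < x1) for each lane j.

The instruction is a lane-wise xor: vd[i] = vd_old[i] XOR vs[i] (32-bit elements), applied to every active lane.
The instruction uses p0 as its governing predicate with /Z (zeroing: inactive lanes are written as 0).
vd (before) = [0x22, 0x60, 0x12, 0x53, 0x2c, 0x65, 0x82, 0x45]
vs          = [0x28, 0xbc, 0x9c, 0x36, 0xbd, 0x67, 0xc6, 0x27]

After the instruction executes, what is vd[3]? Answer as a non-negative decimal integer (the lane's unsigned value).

vd[3] = 101

256-bit reg / 32-bit elem → 8 lanes
active while 22+j < 26, i.e. j ∈ [0,4) capped at 8 ⇒ 4
[0] xor(0x22,0x28) = 0x0a
[1] xor(0x60,0xbc) = 0xdc
[2] xor(0x12,0x9c) = 0x8e
[3] xor(0x53,0x36) = 0x65
[4] tail/zero = 0x00
[5] tail/zero = 0x00
[6] tail/zero = 0x00
[7] tail/zero = 0x00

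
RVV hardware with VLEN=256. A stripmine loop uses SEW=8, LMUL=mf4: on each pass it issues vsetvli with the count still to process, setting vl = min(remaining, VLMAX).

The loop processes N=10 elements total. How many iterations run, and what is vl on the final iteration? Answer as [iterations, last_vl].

[iterations, last_vl] = [2, 2]

VLMAX = VLEN×LMUL/SEW = 256×1/4/8 = 8
N=10: ⌈10/8⌉ = 2 iters; last vl = 10 − 1×8 = 2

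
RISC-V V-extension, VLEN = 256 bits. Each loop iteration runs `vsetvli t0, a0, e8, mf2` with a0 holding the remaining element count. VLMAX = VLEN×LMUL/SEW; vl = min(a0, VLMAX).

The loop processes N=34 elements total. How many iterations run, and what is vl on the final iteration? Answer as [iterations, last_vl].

VLMAX = (256 × 1/2) / 8 = 16 lanes
N=34: ⌈34/16⌉ = 3 iters; last vl = 34 − 2×16 = 2

[iterations, last_vl] = [3, 2]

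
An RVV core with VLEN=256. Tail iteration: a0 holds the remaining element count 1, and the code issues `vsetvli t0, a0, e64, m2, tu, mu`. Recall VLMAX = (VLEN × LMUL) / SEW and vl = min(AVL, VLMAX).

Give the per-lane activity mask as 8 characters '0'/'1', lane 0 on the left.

VLMAX = (256 × 2) / 64 = 8 lanes
AVL=1 ≤ VLMAX=8, so vl = 1
bits (lane 0 leftmost): 10000000

predicate = 10000000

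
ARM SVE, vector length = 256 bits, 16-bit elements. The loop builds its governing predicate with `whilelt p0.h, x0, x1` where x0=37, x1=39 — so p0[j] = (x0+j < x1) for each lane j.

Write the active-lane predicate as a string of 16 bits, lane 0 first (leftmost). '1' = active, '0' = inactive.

256-bit reg / 16-bit elem → 16 lanes
whilelt: lane j active iff 37+j < 39 → j < 2 → 2 active
bits (lane 0 leftmost): 1100000000000000

predicate = 1100000000000000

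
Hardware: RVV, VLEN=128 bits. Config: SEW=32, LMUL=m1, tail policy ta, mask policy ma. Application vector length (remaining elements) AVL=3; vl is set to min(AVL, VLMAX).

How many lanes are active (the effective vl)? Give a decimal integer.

vl = 3

lanes per group: 128·1/32 = 4
AVL=3 ≤ VLMAX=4, so vl = 3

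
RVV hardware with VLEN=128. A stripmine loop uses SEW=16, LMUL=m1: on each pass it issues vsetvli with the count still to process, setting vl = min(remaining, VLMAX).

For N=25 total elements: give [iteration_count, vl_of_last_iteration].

[iterations, last_vl] = [4, 1]

VLMAX = (128 × 1) / 16 = 8 lanes
iterations = ceil(25/8) = 4; final-pass vl = 1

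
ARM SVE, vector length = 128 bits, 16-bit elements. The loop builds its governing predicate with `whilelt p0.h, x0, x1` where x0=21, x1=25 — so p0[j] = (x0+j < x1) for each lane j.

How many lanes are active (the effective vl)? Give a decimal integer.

vl = 4

128-bit reg / 16-bit elem → 8 lanes
p0[j] = (21+j < 25); true for j=0..3 → 4 lanes set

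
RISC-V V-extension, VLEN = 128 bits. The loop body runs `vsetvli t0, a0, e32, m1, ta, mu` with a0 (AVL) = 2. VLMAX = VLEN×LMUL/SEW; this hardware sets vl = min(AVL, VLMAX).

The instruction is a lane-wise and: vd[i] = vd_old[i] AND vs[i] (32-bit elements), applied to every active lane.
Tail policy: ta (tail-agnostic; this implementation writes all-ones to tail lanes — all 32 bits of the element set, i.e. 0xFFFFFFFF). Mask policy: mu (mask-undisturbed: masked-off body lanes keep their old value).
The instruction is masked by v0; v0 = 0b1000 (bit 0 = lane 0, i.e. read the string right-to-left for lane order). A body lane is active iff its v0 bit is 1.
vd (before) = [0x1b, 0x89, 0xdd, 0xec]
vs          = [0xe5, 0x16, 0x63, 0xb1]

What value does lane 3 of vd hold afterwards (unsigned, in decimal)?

vd[3] = 4294967295

VLMAX = (128 × 1) / 32 = 4 lanes
vl ← min(2, 4) = 2
  i=0: mask-off/keep → 27
  i=1: mask-off/keep → 137
  i=2: tail/ones → 4294967295
  i=3: tail/ones → 4294967295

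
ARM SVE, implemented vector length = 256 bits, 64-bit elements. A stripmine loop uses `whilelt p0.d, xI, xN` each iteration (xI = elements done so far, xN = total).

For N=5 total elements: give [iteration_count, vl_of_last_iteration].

[iterations, last_vl] = [2, 1]

register lanes = 256/64 = 4
iterations = ceil(5/4) = 2; final-pass vl = 1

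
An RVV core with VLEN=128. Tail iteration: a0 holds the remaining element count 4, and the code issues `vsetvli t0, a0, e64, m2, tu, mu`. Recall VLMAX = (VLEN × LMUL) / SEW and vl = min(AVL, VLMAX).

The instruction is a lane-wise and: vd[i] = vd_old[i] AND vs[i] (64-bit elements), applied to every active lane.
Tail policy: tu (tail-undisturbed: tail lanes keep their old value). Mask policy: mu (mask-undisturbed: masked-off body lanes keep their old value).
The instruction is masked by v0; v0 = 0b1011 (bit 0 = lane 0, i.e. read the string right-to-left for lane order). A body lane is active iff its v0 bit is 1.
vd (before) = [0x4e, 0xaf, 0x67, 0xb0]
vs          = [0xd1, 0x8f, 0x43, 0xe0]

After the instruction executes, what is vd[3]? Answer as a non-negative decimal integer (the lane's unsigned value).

vd[3] = 160

VLMAX = (128 × 2) / 64 = 4 lanes
vl ← min(4, 4) = 4
[0] and(0x4e,0xd1) = 0x40
[1] and(0xaf,0x8f) = 0x8f
[2] mask-off/keep = 0x67
[3] and(0xb0,0xe0) = 0xa0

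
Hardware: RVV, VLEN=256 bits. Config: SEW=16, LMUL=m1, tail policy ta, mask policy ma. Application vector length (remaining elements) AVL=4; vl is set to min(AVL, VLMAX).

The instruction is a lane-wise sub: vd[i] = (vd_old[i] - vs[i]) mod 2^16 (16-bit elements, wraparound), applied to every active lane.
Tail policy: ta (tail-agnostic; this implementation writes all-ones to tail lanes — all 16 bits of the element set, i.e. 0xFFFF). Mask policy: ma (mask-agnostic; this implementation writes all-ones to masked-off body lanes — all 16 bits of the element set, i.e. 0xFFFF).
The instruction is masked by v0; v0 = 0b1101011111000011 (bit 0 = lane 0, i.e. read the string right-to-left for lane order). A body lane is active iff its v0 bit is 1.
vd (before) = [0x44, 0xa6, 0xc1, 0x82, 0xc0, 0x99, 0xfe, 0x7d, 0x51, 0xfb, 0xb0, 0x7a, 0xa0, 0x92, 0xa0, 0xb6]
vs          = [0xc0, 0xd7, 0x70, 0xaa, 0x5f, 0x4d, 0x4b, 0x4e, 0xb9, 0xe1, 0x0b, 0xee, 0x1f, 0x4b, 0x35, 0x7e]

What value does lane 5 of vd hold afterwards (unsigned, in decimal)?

VLMAX = (256 × 1) / 16 = 16 lanes
vl = min(AVL, VLMAX) = min(4, 16) = 4
[0] sub(0x44,0xc0) = 0xff84
[1] sub(0xa6,0xd7) = 0xffcf
[2] mask-off/ones = 0xffff
[3] mask-off/ones = 0xffff
[4] tail/ones = 0xffff
[5] tail/ones = 0xffff
[6] tail/ones = 0xffff
[7] tail/ones = 0xffff
[8] tail/ones = 0xffff
[9] tail/ones = 0xffff
[10] tail/ones = 0xffff
[11] tail/ones = 0xffff
[12] tail/ones = 0xffff
[13] tail/ones = 0xffff
[14] tail/ones = 0xffff
[15] tail/ones = 0xffff

vd[5] = 65535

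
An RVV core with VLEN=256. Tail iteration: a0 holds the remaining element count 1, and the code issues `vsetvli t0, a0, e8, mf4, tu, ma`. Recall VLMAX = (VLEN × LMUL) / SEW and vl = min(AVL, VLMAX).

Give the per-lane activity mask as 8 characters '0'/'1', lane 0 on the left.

predicate = 10000000

VLMAX = (256 × 1/4) / 8 = 8 lanes
vl = min(AVL, VLMAX) = min(1, 8) = 1
bits (lane 0 leftmost): 10000000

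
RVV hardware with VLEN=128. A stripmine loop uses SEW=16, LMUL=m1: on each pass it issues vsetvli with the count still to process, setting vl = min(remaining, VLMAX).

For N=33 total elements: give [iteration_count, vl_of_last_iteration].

lanes per group: 128·1/16 = 8
iterations = ceil(33/8) = 5; final-pass vl = 1

[iterations, last_vl] = [5, 1]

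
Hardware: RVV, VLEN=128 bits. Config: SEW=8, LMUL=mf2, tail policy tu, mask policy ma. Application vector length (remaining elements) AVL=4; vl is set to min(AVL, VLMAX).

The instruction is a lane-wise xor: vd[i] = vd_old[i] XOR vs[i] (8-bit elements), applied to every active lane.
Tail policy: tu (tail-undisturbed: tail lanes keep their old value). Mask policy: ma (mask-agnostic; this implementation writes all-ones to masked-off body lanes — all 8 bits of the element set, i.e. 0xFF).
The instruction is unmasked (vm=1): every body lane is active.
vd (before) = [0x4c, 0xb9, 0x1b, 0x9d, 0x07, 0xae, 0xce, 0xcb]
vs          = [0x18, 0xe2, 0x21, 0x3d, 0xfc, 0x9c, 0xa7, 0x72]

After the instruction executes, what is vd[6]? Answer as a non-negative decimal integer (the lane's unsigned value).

VLMAX = (128 × 1/2) / 8 = 8 lanes
AVL=4 ≤ VLMAX=8, so vl = 4
lane  0: xor(0x4c,0x18) ⇒ 0x54
lane  1: xor(0xb9,0xe2) ⇒ 0x5b
lane  2: xor(0x1b,0x21) ⇒ 0x3a
lane  3: xor(0x9d,0x3d) ⇒ 0xa0
lane  4: tail/keep ⇒ 0x07
lane  5: tail/keep ⇒ 0xae
lane  6: tail/keep ⇒ 0xce
lane  7: tail/keep ⇒ 0xcb

vd[6] = 206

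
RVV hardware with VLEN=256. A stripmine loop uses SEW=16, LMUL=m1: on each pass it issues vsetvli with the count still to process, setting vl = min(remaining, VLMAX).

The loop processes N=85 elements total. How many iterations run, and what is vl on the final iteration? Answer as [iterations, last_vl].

VLMAX = (256 × 1) / 16 = 16 lanes
85 elements at 16/iter → 6 passes, remainder 5 on the last

[iterations, last_vl] = [6, 5]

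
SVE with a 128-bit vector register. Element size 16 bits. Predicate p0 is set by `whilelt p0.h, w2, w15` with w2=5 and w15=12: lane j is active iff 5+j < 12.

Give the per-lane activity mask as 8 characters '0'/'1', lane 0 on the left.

lane count: 128 div 16 = 8
whilelt: lane j active iff 5+j < 12 → j < 7 → 7 active
bits (lane 0 leftmost): 11111110

predicate = 11111110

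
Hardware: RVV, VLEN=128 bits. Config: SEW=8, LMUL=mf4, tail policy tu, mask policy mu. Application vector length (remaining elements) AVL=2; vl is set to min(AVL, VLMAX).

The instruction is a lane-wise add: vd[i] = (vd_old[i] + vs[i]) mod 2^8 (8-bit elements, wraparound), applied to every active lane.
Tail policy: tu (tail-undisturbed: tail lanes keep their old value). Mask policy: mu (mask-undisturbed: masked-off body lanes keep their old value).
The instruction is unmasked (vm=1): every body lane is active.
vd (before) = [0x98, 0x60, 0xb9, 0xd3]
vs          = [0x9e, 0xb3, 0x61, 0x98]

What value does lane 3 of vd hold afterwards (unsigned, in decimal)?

vd[3] = 211

VLMAX = VLEN×LMUL/SEW = 128×1/4/8 = 4
AVL=2 ≤ VLMAX=4, so vl = 2
lane  0: add(0x98,0x9e) ⇒ 0x36
lane  1: add(0x60,0xb3) ⇒ 0x13
lane  2: tail/keep ⇒ 0xb9
lane  3: tail/keep ⇒ 0xd3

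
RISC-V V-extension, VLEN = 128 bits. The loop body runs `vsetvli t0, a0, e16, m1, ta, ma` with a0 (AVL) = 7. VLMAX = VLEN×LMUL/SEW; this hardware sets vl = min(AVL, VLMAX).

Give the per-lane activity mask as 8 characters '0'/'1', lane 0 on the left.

predicate = 11111110

lanes per group: 128·1/16 = 8
vl = min(AVL, VLMAX) = min(7, 8) = 7
bits (lane 0 leftmost): 11111110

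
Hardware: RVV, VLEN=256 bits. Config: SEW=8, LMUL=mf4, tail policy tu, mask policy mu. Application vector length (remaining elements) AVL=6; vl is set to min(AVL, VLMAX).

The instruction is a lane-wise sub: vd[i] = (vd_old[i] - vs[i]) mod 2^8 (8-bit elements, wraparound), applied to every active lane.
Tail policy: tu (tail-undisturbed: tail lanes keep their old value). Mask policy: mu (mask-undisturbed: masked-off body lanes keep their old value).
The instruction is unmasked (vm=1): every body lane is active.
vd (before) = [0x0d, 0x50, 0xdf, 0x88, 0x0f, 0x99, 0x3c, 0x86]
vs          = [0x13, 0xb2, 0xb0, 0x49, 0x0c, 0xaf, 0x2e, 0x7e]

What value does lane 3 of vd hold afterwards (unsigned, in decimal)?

VLMAX = (256 × 1/4) / 8 = 8 lanes
AVL=6 ≤ VLMAX=8, so vl = 6
lane  0: sub(0x0d,0x13) ⇒ 0xfa
lane  1: sub(0x50,0xb2) ⇒ 0x9e
lane  2: sub(0xdf,0xb0) ⇒ 0x2f
lane  3: sub(0x88,0x49) ⇒ 0x3f
lane  4: sub(0x0f,0x0c) ⇒ 0x03
lane  5: sub(0x99,0xaf) ⇒ 0xea
lane  6: tail/keep ⇒ 0x3c
lane  7: tail/keep ⇒ 0x86

vd[3] = 63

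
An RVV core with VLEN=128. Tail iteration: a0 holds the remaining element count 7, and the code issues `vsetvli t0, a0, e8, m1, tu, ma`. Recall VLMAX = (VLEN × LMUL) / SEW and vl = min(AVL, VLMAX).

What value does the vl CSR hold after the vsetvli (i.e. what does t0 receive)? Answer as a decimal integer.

VLMAX = VLEN×LMUL/SEW = 128×1/8 = 16
vl ← min(7, 16) = 7

vl = 7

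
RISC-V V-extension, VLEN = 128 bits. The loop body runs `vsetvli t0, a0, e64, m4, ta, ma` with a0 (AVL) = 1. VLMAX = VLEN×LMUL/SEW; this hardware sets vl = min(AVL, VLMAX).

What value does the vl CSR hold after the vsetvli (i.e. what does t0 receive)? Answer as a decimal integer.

VLMAX = VLEN×LMUL/SEW = 128×4/64 = 8
vl ← min(1, 8) = 1

vl = 1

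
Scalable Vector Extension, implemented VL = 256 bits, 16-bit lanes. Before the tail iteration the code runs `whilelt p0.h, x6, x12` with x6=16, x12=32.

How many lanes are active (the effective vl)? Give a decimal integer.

vl = 16

256-bit reg / 16-bit elem → 16 lanes
p0[j] = (16+j < 32); true for j=0..15 → 16 lanes set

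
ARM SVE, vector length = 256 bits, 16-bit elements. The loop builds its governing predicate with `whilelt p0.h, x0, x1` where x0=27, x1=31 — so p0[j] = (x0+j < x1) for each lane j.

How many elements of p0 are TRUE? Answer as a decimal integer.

vl = 4

lane count: 256 div 16 = 16
active while 27+j < 31, i.e. j ∈ [0,4) capped at 16 ⇒ 4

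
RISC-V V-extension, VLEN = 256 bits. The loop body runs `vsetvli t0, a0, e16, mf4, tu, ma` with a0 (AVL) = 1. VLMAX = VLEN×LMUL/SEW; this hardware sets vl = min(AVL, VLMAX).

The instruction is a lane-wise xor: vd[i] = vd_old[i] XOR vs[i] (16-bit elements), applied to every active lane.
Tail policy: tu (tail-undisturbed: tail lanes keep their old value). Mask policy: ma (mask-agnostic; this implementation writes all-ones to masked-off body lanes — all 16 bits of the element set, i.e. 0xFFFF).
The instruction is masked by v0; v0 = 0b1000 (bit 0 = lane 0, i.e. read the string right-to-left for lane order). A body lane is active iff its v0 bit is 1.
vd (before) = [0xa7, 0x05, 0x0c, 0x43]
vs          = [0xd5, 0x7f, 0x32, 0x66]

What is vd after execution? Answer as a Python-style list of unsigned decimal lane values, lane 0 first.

VLMAX = (256 × 1/4) / 16 = 4 lanes
vl = min(AVL, VLMAX) = min(1, 4) = 1
  i=0: mask-off/ones → 65535
  i=1: tail/keep → 5
  i=2: tail/keep → 12
  i=3: tail/keep → 67

vd = [65535, 5, 12, 67]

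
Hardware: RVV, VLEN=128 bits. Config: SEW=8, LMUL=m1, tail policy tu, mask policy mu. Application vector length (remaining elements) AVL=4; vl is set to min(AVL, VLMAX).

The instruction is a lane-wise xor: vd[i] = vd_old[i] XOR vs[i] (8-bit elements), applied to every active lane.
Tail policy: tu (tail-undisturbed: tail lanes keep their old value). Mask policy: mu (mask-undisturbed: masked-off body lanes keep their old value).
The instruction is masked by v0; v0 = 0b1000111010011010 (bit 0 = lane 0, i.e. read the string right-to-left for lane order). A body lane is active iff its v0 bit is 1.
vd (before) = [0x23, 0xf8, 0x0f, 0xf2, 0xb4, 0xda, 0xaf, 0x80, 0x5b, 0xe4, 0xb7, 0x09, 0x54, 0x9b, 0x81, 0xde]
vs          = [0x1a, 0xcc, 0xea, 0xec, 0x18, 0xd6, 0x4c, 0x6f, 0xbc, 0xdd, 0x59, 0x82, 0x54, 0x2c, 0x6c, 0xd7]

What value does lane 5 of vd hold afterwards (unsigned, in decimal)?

vd[5] = 218

VLMAX = VLEN×LMUL/SEW = 128×1/8 = 16
vl ← min(4, 16) = 4
lane  0: mask-off/keep ⇒ 0x23
lane  1: xor(0xf8,0xcc) ⇒ 0x34
lane  2: mask-off/keep ⇒ 0x0f
lane  3: xor(0xf2,0xec) ⇒ 0x1e
lane  4: tail/keep ⇒ 0xb4
lane  5: tail/keep ⇒ 0xda
lane  6: tail/keep ⇒ 0xaf
lane  7: tail/keep ⇒ 0x80
lane  8: tail/keep ⇒ 0x5b
lane  9: tail/keep ⇒ 0xe4
lane 10: tail/keep ⇒ 0xb7
lane 11: tail/keep ⇒ 0x09
lane 12: tail/keep ⇒ 0x54
lane 13: tail/keep ⇒ 0x9b
lane 14: tail/keep ⇒ 0x81
lane 15: tail/keep ⇒ 0xde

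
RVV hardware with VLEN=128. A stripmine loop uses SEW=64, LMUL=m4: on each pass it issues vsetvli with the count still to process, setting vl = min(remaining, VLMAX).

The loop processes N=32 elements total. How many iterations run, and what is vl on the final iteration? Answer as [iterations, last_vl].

[iterations, last_vl] = [4, 8]

VLMAX = VLEN×LMUL/SEW = 128×4/64 = 8
N=32: ⌈32/8⌉ = 4 iters; last vl = 32 − 3×8 = 8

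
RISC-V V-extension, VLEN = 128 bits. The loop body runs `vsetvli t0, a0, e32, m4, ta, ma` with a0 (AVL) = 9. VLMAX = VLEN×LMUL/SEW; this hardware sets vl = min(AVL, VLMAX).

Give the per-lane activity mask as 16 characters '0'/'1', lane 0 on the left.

lanes per group: 128·4/32 = 16
vl = min(AVL, VLMAX) = min(9, 16) = 9
bits (lane 0 leftmost): 1111111110000000

predicate = 1111111110000000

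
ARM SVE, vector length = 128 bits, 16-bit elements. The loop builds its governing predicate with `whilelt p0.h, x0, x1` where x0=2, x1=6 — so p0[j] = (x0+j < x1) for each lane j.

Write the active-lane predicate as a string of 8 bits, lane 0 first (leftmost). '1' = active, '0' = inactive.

predicate = 11110000

register lanes = 128/16 = 8
whilelt: lane j active iff 2+j < 6 → j < 4 → 4 active
bits (lane 0 leftmost): 11110000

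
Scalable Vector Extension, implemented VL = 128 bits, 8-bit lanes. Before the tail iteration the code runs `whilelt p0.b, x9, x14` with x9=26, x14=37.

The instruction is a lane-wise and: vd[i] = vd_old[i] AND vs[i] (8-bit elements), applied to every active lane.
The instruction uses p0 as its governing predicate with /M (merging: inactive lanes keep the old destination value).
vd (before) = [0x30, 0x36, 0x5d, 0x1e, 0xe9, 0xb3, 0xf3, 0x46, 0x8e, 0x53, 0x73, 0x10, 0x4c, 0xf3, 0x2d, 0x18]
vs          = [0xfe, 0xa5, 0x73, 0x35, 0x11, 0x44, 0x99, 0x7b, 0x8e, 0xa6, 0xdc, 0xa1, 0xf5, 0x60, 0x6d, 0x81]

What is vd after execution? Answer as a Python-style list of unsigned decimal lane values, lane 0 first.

vd = [48, 36, 81, 20, 1, 0, 145, 66, 142, 2, 80, 16, 76, 243, 45, 24]

lane count: 128 div 8 = 16
p0[j] = (26+j < 37); true for j=0..10 → 11 lanes set
lane  0: and(0x30,0xfe) ⇒ 0x30
lane  1: and(0x36,0xa5) ⇒ 0x24
lane  2: and(0x5d,0x73) ⇒ 0x51
lane  3: and(0x1e,0x35) ⇒ 0x14
lane  4: and(0xe9,0x11) ⇒ 0x01
lane  5: and(0xb3,0x44) ⇒ 0x00
lane  6: and(0xf3,0x99) ⇒ 0x91
lane  7: and(0x46,0x7b) ⇒ 0x42
lane  8: and(0x8e,0x8e) ⇒ 0x8e
lane  9: and(0x53,0xa6) ⇒ 0x02
lane 10: and(0x73,0xdc) ⇒ 0x50
lane 11: tail/keep ⇒ 0x10
lane 12: tail/keep ⇒ 0x4c
lane 13: tail/keep ⇒ 0xf3
lane 14: tail/keep ⇒ 0x2d
lane 15: tail/keep ⇒ 0x18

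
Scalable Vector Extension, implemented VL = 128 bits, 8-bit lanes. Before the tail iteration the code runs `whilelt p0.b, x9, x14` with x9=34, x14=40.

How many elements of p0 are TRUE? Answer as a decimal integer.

lane count: 128 div 8 = 16
active while 34+j < 40, i.e. j ∈ [0,6) capped at 16 ⇒ 6

vl = 6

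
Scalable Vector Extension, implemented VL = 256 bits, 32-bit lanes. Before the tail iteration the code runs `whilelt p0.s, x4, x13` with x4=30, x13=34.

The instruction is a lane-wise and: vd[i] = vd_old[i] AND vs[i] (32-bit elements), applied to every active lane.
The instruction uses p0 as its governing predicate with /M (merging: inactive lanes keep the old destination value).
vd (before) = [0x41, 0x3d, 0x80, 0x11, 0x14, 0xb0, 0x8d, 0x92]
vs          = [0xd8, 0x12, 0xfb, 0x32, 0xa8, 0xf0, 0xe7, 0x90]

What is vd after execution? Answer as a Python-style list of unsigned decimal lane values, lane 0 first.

lane count: 256 div 32 = 8
whilelt: lane j active iff 30+j < 34 → j < 4 → 4 active
[0] and(0x41,0xd8) = 0x40
[1] and(0x3d,0x12) = 0x10
[2] and(0x80,0xfb) = 0x80
[3] and(0x11,0x32) = 0x10
[4] tail/keep = 0x14
[5] tail/keep = 0xb0
[6] tail/keep = 0x8d
[7] tail/keep = 0x92

vd = [64, 16, 128, 16, 20, 176, 141, 146]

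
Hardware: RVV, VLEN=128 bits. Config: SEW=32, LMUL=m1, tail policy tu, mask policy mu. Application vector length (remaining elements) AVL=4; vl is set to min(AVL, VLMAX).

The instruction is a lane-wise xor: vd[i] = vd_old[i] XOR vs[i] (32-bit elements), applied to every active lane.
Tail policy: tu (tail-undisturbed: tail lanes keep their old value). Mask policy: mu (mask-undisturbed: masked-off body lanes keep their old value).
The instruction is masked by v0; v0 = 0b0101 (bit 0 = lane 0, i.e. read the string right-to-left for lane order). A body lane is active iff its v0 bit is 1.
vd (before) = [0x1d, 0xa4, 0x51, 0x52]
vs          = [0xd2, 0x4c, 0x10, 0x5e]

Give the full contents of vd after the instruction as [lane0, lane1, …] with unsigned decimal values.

vd = [207, 164, 65, 82]

VLMAX = (128 × 1) / 32 = 4 lanes
AVL=4 ≤ VLMAX=4, so vl = 4
vd[0] xor(0x1d,0xd2) -> 0xcf
vd[1] mask-off/keep -> 0xa4
vd[2] xor(0x51,0x10) -> 0x41
vd[3] mask-off/keep -> 0x52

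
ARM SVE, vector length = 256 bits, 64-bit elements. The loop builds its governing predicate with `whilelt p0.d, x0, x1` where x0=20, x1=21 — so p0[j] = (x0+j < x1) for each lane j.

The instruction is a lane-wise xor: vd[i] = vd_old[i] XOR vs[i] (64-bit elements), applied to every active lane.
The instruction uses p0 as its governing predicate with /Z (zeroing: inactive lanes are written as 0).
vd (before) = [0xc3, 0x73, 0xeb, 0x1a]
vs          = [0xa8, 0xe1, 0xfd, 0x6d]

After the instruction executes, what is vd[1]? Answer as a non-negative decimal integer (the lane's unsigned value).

lane count: 256 div 64 = 4
p0[j] = (20+j < 21); true for j=0..0 → 1 lanes set
[0] xor(0xc3,0xa8) = 0x6b
[1] tail/zero = 0x00
[2] tail/zero = 0x00
[3] tail/zero = 0x00

vd[1] = 0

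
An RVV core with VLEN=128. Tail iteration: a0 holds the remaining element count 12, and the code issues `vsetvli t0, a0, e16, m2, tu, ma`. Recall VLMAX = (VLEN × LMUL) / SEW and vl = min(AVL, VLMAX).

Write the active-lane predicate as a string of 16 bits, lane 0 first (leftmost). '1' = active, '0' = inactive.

VLMAX = VLEN×LMUL/SEW = 128×2/16 = 16
AVL=12 ≤ VLMAX=16, so vl = 12
bits (lane 0 leftmost): 1111111111110000

predicate = 1111111111110000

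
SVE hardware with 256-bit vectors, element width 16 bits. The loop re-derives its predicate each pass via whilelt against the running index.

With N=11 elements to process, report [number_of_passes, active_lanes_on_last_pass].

[iterations, last_vl] = [1, 11]

lane count: 256 div 16 = 16
11 elements at 16/iter → 1 passes, remainder 11 on the last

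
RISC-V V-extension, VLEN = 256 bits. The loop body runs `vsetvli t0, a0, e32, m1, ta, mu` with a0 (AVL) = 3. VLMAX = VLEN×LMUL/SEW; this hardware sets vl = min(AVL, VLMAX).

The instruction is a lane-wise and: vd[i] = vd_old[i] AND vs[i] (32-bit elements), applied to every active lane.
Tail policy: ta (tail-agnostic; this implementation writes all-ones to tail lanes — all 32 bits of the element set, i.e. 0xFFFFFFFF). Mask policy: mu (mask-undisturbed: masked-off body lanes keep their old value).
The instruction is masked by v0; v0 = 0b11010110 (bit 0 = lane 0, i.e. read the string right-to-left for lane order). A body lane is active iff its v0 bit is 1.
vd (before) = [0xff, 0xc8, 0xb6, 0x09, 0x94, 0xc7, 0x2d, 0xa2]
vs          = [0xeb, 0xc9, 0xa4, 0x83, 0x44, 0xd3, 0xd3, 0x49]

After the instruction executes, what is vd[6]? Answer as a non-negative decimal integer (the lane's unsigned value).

VLMAX = VLEN×LMUL/SEW = 256×1/32 = 8
vl = min(AVL, VLMAX) = min(3, 8) = 3
lane  0: mask-off/keep ⇒ 0xff
lane  1: and(0xc8,0xc9) ⇒ 0xc8
lane  2: and(0xb6,0xa4) ⇒ 0xa4
lane  3: tail/ones ⇒ 0xffffffff
lane  4: tail/ones ⇒ 0xffffffff
lane  5: tail/ones ⇒ 0xffffffff
lane  6: tail/ones ⇒ 0xffffffff
lane  7: tail/ones ⇒ 0xffffffff

vd[6] = 4294967295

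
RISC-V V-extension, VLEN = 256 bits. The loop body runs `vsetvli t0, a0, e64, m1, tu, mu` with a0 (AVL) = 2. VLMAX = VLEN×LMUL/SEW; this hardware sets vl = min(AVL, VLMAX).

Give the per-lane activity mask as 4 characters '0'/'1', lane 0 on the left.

predicate = 1100

VLMAX = VLEN×LMUL/SEW = 256×1/64 = 4
AVL=2 ≤ VLMAX=4, so vl = 2
bits (lane 0 leftmost): 1100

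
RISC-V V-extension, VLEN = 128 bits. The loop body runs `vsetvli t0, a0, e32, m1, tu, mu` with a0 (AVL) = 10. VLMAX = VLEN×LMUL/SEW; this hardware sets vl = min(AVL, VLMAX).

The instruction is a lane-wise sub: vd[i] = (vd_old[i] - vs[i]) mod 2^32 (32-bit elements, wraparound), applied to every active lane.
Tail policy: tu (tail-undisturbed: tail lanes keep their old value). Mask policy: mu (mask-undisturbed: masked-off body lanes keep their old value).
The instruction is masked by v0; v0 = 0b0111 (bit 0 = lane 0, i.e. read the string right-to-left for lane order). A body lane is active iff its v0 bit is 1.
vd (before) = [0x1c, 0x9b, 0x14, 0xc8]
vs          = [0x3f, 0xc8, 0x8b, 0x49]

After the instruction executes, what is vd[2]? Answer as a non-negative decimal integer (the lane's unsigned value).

VLMAX = VLEN×LMUL/SEW = 128×1/32 = 4
vl = min(AVL, VLMAX) = min(10, 4) = 4
vd[0] sub(0x1c,0x3f) -> 0xffffffdd
vd[1] sub(0x9b,0xc8) -> 0xffffffd3
vd[2] sub(0x14,0x8b) -> 0xffffff89
vd[3] mask-off/keep -> 0xc8

vd[2] = 4294967177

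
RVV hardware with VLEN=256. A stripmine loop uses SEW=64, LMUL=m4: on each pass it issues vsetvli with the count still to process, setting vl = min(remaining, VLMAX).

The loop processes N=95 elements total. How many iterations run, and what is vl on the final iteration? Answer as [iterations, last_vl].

[iterations, last_vl] = [6, 15]

lanes per group: 256·4/64 = 16
N=95: ⌈95/16⌉ = 6 iters; last vl = 95 − 5×16 = 15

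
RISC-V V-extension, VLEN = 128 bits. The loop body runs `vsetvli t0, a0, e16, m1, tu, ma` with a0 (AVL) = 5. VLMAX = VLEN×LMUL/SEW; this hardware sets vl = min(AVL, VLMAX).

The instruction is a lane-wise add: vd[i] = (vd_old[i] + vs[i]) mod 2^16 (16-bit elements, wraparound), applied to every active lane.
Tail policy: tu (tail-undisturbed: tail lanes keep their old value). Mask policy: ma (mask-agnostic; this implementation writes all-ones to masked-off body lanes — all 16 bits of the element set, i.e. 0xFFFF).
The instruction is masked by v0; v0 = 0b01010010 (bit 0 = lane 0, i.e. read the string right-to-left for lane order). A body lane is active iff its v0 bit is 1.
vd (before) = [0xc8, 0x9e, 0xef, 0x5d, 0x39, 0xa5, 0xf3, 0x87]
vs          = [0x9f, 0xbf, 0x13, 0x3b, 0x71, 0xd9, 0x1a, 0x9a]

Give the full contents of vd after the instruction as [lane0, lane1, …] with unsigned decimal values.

vd = [65535, 349, 65535, 65535, 170, 165, 243, 135]

VLMAX = VLEN×LMUL/SEW = 128×1/16 = 8
AVL=5 ≤ VLMAX=8, so vl = 5
  i=0: mask-off/ones → 65535
  i=1: add(0x9e,0xbf) → 349
  i=2: mask-off/ones → 65535
  i=3: mask-off/ones → 65535
  i=4: add(0x39,0x71) → 170
  i=5: tail/keep → 165
  i=6: tail/keep → 243
  i=7: tail/keep → 135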